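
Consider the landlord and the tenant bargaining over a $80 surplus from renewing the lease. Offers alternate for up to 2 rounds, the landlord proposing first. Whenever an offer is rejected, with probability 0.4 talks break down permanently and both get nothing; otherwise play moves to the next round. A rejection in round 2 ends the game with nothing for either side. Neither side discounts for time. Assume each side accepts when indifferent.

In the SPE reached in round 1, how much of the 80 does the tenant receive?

By backward induction:
Round 2 (the tenant proposes): rejection yields 0 for the landlord; the tenant offers 0 and keeps 80.
Round 1 (the landlord proposes): rejecting gives the tenant an expected 0.6 × 80 = 48, so the landlord offers 48, keeping 32.

48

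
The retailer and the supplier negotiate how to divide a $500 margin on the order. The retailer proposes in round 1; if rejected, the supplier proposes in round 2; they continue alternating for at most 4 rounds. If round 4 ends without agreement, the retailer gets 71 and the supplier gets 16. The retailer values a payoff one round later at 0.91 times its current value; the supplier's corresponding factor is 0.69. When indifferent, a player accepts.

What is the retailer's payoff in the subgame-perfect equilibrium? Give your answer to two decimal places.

Round 4 (the supplier proposes): the retailer gets 71 if talks fail, so the supplier offers 71 and keeps 429.
Round 3 (the retailer proposes): the supplier can get 429 next round, worth 0.69 × 429 = 296.01 now. The retailer offers 296.01 and keeps 500 − 296.01 = 203.99.
Round 2 (the supplier proposes): the retailer can get 203.99 next round, worth 0.91 × 203.99 = 185.6309 now; the supplier offers that and keeps 314.3691.
Round 1 (the retailer proposes): the supplier can get 314.3691 next round, worth 0.69 × 314.3691 = 216.914679 now. The retailer offers 216.914679 and keeps 500 − 216.914679 = 283.085321.

283.09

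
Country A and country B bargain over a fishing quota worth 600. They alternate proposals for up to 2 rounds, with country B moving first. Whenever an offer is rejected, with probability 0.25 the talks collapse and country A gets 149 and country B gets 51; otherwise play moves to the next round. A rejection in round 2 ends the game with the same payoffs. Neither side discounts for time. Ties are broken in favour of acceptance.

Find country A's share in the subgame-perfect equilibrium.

449

Round 2 (country A proposes): country B gets 51 if talks fail, so country A offers 51 and keeps 549.
Round 1 (country B proposes): rejecting gives country A an expected 0.75 × 549 + 0.25 × 149 = 449; country B offers that and keeps 151.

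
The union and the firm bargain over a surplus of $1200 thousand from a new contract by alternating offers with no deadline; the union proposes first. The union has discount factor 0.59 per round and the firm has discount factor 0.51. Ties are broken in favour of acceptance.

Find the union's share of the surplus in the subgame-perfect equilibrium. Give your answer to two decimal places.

841.08

When the union proposes, the firm accepts any offer worth at least 0.51 times what the firm would get by proposing next round; and vice versa.
This gives x = 1200 − 0.51y and y = 1200 − 0.59x, where x and y are each side's share when it proposes.
Hence (1 − 0.51·0.59)x = 1200(1 − 0.51), i.e. 0.6991·x = 588.
x ≈ 841.0814; the firm's share is 1200 − x ≈ 358.9186.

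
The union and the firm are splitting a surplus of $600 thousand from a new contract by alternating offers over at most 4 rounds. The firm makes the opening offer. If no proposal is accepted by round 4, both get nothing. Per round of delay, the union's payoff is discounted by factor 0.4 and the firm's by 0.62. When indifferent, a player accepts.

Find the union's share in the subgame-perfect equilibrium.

Round 4 (the union proposes): the firm will accept anything ≥ 0, so the union offers 0 and keeps 600.
Round 3 (the firm proposes): the union can get 600 next round, worth 0.4 × 600 = 240 now; the firm offers that and keeps 360.
Round 2 (the union proposes): the firm can get 360 next round, worth 0.62 × 360 = 223.2 now, so the union offers 223.2, keeping 376.8.
Round 1 (the firm proposes): the union can get 376.8 next round, worth 0.4 × 376.8 = 150.72 now. The firm offers 150.72 and keeps 600 − 150.72 = 449.28.

150.72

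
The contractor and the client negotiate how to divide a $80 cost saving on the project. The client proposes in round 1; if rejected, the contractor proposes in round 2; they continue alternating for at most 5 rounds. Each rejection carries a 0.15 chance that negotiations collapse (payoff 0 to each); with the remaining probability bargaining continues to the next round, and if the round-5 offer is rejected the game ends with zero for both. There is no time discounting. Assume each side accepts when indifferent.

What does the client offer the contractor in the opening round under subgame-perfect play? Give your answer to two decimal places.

By backward induction:
Round 5 (the client proposes): rejection yields 0 for the contractor; the client offers 0 and keeps 80.
Round 4 (the contractor proposes): rejecting gives the client an expected 0.85 × 80 = 68. The contractor offers 68 and keeps 80 − 68 = 12.
Round 3 (the client proposes): rejecting gives the contractor an expected 0.85 × 12 = 10.2, so the client offers 10.2, keeping 69.8.
Round 2 (the contractor proposes): rejecting gives the client an expected 0.85 × 69.8 = 59.33. The contractor offers 59.33 and keeps 80 − 59.33 = 20.67.
Round 1 (the client proposes): rejecting gives the contractor an expected 0.85 × 20.67 = 17.5695. The client offers 17.5695 and keeps 80 − 17.5695 = 62.4305.

17.57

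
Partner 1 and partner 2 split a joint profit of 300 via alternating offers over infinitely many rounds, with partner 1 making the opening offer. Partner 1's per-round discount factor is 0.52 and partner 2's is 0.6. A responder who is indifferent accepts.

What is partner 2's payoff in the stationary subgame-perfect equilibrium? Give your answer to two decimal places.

Let x be partner 1's share when partner 1 proposes and y be partner 2's share when partner 2 proposes.
Partner 2 accepts iff offered ≥ 0.6·y, so x = 300 − 0.6y. Symmetrically y = 300 − 0.52x.
Substituting: x = 300 − 0.6(300 − 0.52x), giving x(1 − 0.52·0.6) = 300(1 − 0.6).
So x = 300 × 0.4 / 0.688 ≈ 174.4186, and partner 2 receives 300 − x ≈ 125.5814.

125.58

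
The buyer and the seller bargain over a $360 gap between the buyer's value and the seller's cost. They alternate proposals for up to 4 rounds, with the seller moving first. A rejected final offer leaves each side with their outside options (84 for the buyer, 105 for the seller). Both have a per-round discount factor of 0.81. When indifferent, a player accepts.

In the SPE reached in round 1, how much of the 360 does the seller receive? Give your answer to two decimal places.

169.08

Round 4 (the buyer proposes): the seller gets 105 if talks fail, so the buyer offers 105 and keeps 255.
Round 3 (the seller proposes): the buyer can get 255 next round, worth 0.81 × 255 = 206.55 now. The seller offers 206.55 and keeps 360 − 206.55 = 153.45.
Round 2 (the buyer proposes): the seller can get 153.45 next round, worth 0.81 × 153.45 = 124.2945 now; the buyer offers that and keeps 235.7055.
Round 1 (the seller proposes): the buyer can get 235.7055 next round, worth 0.81 × 235.7055 = 190.921455 now. The seller offers 190.921455 and keeps 360 − 190.921455 = 169.078545.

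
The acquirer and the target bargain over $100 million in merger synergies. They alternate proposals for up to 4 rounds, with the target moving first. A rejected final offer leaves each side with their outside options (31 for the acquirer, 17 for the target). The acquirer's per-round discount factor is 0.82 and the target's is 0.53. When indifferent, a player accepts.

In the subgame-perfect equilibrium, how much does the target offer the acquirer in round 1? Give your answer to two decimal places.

Round 4 (the acquirer proposes): the target gets 17 if talks fail, so the acquirer offers 17 and keeps 83.
Round 3 (the target proposes): the acquirer can get 83 next round, worth 0.82 × 83 = 68.06 now; the target offers that and keeps 31.94.
Round 2 (the acquirer proposes): the target can get 31.94 next round, worth 0.53 × 31.94 = 16.9282 now, so the acquirer offers 16.9282, keeping 83.0718.
Round 1 (the target proposes): the acquirer can get 83.0718 next round, worth 0.82 × 83.0718 = 68.118876 now, so the target offers 68.118876, keeping 31.881124.

68.12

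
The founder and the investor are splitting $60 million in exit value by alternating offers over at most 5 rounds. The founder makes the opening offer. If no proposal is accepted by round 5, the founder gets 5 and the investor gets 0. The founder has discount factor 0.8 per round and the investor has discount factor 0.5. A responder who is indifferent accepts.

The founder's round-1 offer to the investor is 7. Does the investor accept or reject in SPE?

Reject

Work out the investor's continuation value if the offer is rejected.
Round 5 (the founder proposes): rejection yields 0 for the investor; the founder offers 0 and keeps 60.
Round 4 (the investor proposes): the founder can get 60 next round, worth 0.8 × 60 = 48 now. The investor offers 48 and keeps 60 − 48 = 12.
Round 3 (the founder proposes): the investor can get 12 next round, worth 0.5 × 12 = 6 now. The founder offers 6 and keeps 60 − 6 = 54.
Round 2 (the investor proposes): the founder can get 54 next round, worth 0.8 × 54 = 43.2 now; the investor offers that and keeps 16.8.
So by rejecting in round 1, the investor gets 16.8 next round, worth 0.5 × 16.8 = 8.4 now.
Offer 7 < 8.4, so the investor rejects.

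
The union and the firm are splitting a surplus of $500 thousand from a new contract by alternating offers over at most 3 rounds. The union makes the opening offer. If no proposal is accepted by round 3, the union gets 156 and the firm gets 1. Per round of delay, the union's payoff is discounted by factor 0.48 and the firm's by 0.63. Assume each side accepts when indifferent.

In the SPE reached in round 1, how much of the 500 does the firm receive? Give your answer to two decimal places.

164.10

Round 3 (the union proposes): the firm gets 1 if talks fail, so the union offers 1 and keeps 499.
Round 2 (the firm proposes): the union can get 499 next round, worth 0.48 × 499 = 239.52 now, so the firm offers 239.52, keeping 260.48.
Round 1 (the union proposes): the firm can get 260.48 next round, worth 0.63 × 260.48 = 164.1024 now; the union offers that and keeps 335.8976.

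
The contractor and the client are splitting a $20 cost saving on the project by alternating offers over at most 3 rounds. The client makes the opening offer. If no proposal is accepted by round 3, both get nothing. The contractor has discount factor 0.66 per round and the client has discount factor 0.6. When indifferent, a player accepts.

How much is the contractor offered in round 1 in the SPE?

5.28

Round 3 (the client proposes): the contractor will accept anything ≥ 0, so the client offers 0 and keeps 20.
Round 2 (the contractor proposes): the client can get 20 next round, worth 0.6 × 20 = 12 now. The contractor offers 12 and keeps 20 − 12 = 8.
Round 1 (the client proposes): the contractor can get 8 next round, worth 0.66 × 8 = 5.28 now, so the client offers 5.28, keeping 14.72.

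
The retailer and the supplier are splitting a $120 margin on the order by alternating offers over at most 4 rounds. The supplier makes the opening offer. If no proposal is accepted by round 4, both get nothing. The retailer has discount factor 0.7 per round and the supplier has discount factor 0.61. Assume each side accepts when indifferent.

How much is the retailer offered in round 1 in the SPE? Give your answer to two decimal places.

68.63

Round 4 (the retailer proposes): rejection yields 0 for the supplier; the retailer offers 0 and keeps 120.
Round 3 (the supplier proposes): the retailer can get 120 next round, worth 0.7 × 120 = 84 now. The supplier offers 84 and keeps 120 − 84 = 36.
Round 2 (the retailer proposes): the supplier can get 36 next round, worth 0.61 × 36 = 21.96 now. The retailer offers 21.96 and keeps 120 − 21.96 = 98.04.
Round 1 (the supplier proposes): the retailer can get 98.04 next round, worth 0.7 × 98.04 = 68.628 now; the supplier offers that and keeps 51.372.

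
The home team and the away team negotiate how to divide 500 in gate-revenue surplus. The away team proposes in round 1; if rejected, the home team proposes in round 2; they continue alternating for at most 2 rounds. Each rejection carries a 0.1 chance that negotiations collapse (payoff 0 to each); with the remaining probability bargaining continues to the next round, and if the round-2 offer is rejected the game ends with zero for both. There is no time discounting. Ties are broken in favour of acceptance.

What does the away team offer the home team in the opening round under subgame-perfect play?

Round 2 (the home team proposes): rejection yields 0 for the away team; the home team offers 0 and keeps 500.
Round 1 (the away team proposes): rejecting gives the home team an expected 0.9 × 500 = 450. The away team offers 450 and keeps 500 − 450 = 50.

450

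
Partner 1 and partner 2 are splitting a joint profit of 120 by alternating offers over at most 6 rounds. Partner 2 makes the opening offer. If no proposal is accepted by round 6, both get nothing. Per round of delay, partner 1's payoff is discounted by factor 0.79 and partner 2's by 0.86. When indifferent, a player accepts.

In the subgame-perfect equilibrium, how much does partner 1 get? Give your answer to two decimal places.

Work backward from the last round.
Round 6 (partner 1 proposes): rejection yields 0 for partner 2; partner 1 offers 0 and keeps 120.
Round 5 (partner 2 proposes): partner 1 can get 120 next round, worth 0.79 × 120 = 94.8 now; partner 2 offers that and keeps 25.2.
Round 4 (partner 1 proposes): partner 2 can get 25.2 next round, worth 0.86 × 25.2 = 21.672 now. Partner 1 offers 21.672 and keeps 120 − 21.672 = 98.328.
Round 3 (partner 2 proposes): partner 1 can get 98.328 next round, worth 0.79 × 98.328 = 77.67912 now, so partner 2 offers 77.67912, keeping 42.32088.
Round 2 (partner 1 proposes): partner 2 can get 42.32088 next round, worth 0.86 × 42.32088 = 36.3959568 now, so partner 1 offers 36.3959568, keeping 83.6040432.
Round 1 (partner 2 proposes): partner 1 can get 83.6040432 next round, worth 0.79 × 83.6040432 = 66.047194128 now; partner 2 offers that and keeps 53.952805872.

66.05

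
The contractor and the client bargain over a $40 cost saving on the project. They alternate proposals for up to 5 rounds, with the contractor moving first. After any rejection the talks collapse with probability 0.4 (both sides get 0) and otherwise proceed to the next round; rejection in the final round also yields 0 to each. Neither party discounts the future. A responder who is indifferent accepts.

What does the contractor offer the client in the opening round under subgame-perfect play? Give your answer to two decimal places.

13.06

Round 5 (the contractor proposes): rejection yields 0 for the client; the contractor offers 0 and keeps 40.
Round 4 (the client proposes): rejecting gives the contractor an expected 0.6 × 40 = 24, so the client offers 24, keeping 16.
Round 3 (the contractor proposes): rejecting gives the client an expected 0.6 × 16 = 9.6, so the contractor offers 9.6, keeping 30.4.
Round 2 (the client proposes): rejecting gives the contractor an expected 0.6 × 30.4 = 18.24, so the client offers 18.24, keeping 21.76.
Round 1 (the contractor proposes): rejecting gives the client an expected 0.6 × 21.76 = 13.056, so the contractor offers 13.056, keeping 26.944.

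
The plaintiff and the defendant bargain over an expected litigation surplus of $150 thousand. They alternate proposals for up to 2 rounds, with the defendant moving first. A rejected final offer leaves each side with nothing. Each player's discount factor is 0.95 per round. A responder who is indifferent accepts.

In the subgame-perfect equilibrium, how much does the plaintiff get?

Round 2 (the plaintiff proposes): the defendant will accept anything ≥ 0, so the plaintiff offers 0 and keeps 150.
Round 1 (the defendant proposes): the plaintiff can get 150 next round, worth 0.95 × 150 = 142.5 now. The defendant offers 142.5 and keeps 150 − 142.5 = 7.5.

142.5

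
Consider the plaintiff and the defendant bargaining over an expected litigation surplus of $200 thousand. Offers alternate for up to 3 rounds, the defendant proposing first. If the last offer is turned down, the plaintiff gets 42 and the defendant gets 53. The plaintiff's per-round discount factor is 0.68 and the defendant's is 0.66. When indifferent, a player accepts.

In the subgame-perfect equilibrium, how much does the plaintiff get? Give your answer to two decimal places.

Round 3 (the defendant proposes): the plaintiff gets 42 if talks fail, so the defendant offers 42 and keeps 158.
Round 2 (the plaintiff proposes): the defendant can get 158 next round, worth 0.66 × 158 = 104.28 now, so the plaintiff offers 104.28, keeping 95.72.
Round 1 (the defendant proposes): the plaintiff can get 95.72 next round, worth 0.68 × 95.72 = 65.0896 now, so the defendant offers 65.0896, keeping 134.9104.

65.09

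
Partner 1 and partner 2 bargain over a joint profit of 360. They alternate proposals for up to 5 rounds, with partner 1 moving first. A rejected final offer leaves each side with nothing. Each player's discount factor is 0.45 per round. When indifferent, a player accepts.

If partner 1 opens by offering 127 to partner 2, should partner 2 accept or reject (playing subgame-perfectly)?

Accept

Round 5 (partner 1 proposes): rejection yields 0 for partner 2; partner 1 offers 0 and keeps 360.
Round 4 (partner 2 proposes): partner 1 can get 360 next round, worth 0.45 × 360 = 162 now, so partner 2 offers 162, keeping 198.
Round 3 (partner 1 proposes): partner 2 can get 198 next round, worth 0.45 × 198 = 89.1 now. Partner 1 offers 89.1 and keeps 360 − 89.1 = 270.9.
Round 2 (partner 2 proposes): partner 1 can get 270.9 next round, worth 0.45 × 270.9 = 121.905 now; partner 2 offers that and keeps 238.095.
So by rejecting in round 1, partner 2 gets 238.095 next round, worth 0.45 × 238.095 = 107.14275 now.
Offer 127 ≥ 107.14275, so partner 2 accepts.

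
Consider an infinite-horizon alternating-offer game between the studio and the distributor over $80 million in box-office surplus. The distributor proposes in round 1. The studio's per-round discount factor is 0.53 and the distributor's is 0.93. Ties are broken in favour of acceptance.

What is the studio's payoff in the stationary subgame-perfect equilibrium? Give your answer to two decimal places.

5.85

In a stationary SPE each proposer offers the other exactly their discounted continuation value.
If the distributor keeps x when proposing and the studio keeps y when proposing, then x = 80 − 0.53y and y = 80 − 0.93x.
Solving: x = 80(1 − 0.53) / (1 − 0.93·0.53) = 37.6 / 0.5071 ≈ 74.1471.
The studio gets 80 − 74.1471 ≈ 5.8529.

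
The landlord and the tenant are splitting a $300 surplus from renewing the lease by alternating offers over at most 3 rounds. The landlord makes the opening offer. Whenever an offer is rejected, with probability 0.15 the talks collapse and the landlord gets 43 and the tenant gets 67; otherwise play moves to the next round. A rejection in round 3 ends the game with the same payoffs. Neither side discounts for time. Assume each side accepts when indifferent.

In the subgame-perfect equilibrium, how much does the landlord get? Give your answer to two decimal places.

208.78

Round 3 (the landlord proposes): the tenant gets 67 if talks fail, so the landlord offers 67 and keeps 233.
Round 2 (the tenant proposes): rejecting gives the landlord an expected 0.85 × 233 + 0.15 × 43 = 204.5; the tenant offers that and keeps 95.5.
Round 1 (the landlord proposes): rejecting gives the tenant an expected 0.85 × 95.5 + 0.15 × 67 = 91.225, so the landlord offers 91.225, keeping 208.775.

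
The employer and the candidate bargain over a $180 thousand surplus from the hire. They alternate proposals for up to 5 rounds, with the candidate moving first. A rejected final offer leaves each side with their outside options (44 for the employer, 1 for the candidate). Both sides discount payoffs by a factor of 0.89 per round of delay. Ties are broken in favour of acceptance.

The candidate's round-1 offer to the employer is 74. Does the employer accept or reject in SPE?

Accept

Work out the employer's continuation value if the offer is rejected.
Round 5 (the candidate proposes): the employer gets 44 if talks fail, so the candidate offers 44 and keeps 136.
Round 4 (the employer proposes): the candidate can get 136 next round, worth 0.89 × 136 = 121.04 now, so the employer offers 121.04, keeping 58.96.
Round 3 (the candidate proposes): the employer can get 58.96 next round, worth 0.89 × 58.96 = 52.4744 now; the candidate offers that and keeps 127.5256.
Round 2 (the employer proposes): the candidate can get 127.5256 next round, worth 0.89 × 127.5256 = 113.497784 now, so the employer offers 113.497784, keeping 66.502216.
So by rejecting in round 1, the employer gets 66.502216 next round, worth 0.89 × 66.502216 = 59.18697224 now.
Offer 74 ≥ 59.18697224, so the employer accepts.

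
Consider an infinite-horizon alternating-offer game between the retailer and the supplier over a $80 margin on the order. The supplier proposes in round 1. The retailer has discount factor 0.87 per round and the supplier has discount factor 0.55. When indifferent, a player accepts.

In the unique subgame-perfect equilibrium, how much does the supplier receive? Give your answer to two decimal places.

19.94

Let x be the supplier's share when the supplier proposes and y be the retailer's share when the retailer proposes.
The retailer accepts iff offered ≥ 0.87·y, so x = 80 − 0.87y. Symmetrically y = 80 − 0.55x.
Substituting: x = 80 − 0.87(80 − 0.55x), giving x(1 − 0.55·0.87) = 80(1 − 0.87).
So x = 80 × 0.13 / 0.5215 ≈ 19.9425, and the retailer receives 80 − x ≈ 60.0575.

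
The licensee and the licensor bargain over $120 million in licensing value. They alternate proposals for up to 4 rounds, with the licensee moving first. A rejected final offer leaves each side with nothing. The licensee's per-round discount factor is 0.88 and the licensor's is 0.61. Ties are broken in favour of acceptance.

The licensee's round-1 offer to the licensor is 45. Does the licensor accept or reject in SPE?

Reject

Round 4 (the licensor proposes): the licensee will accept anything ≥ 0, so the licensor offers 0 and keeps 120.
Round 3 (the licensee proposes): the licensor can get 120 next round, worth 0.61 × 120 = 73.2 now, so the licensee offers 73.2, keeping 46.8.
Round 2 (the licensor proposes): the licensee can get 46.8 next round, worth 0.88 × 46.8 = 41.184 now. The licensor offers 41.184 and keeps 120 − 41.184 = 78.816.
So by rejecting in round 1, the licensor gets 78.816 next round, worth 0.61 × 78.816 = 48.07776 now.
Offer 45 < 48.07776, so the licensor rejects.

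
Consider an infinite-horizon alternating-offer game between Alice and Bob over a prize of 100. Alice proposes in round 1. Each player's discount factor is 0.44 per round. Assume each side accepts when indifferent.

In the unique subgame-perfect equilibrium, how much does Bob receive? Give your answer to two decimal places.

30.56

In a stationary SPE each proposer offers the other exactly their discounted continuation value.
If Alice keeps x when proposing and Bob keeps y when proposing, then x = 100 − 0.44y and y = 100 − 0.44x.
Solving: x = 100(1 − 0.44) / (1 − 0.44·0.44) = 56 / 0.8064 ≈ 69.4444.
Bob gets 100 − 69.4444 ≈ 30.5556.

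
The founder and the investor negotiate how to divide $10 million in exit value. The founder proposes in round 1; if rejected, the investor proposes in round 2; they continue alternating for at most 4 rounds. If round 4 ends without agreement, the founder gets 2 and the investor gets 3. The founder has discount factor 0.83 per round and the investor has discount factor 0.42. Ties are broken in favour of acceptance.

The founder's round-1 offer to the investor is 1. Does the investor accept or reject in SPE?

Round 4 (the investor proposes): the founder gets 2 if talks fail, so the investor offers 2 and keeps 8.
Round 3 (the founder proposes): the investor can get 8 next round, worth 0.42 × 8 = 3.36 now, so the founder offers 3.36, keeping 6.64.
Round 2 (the investor proposes): the founder can get 6.64 next round, worth 0.83 × 6.64 = 5.5112 now, so the investor offers 5.5112, keeping 4.4888.
So by rejecting in round 1, the investor gets 4.4888 next round, worth 0.42 × 4.4888 = 1.885296 now.
Offer 1 < 1.885296, so the investor rejects.

Reject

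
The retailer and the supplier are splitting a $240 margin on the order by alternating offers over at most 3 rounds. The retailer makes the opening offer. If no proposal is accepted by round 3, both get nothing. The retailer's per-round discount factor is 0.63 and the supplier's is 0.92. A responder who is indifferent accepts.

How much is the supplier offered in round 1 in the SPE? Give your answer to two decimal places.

81.70

Solve by backward induction from round 3.
Round 3 (the retailer proposes): the supplier will accept anything ≥ 0, so the retailer offers 0 and keeps 240.
Round 2 (the supplier proposes): the retailer can get 240 next round, worth 0.63 × 240 = 151.2 now, so the supplier offers 151.2, keeping 88.8.
Round 1 (the retailer proposes): the supplier can get 88.8 next round, worth 0.92 × 88.8 = 81.696 now. The retailer offers 81.696 and keeps 240 − 81.696 = 158.304.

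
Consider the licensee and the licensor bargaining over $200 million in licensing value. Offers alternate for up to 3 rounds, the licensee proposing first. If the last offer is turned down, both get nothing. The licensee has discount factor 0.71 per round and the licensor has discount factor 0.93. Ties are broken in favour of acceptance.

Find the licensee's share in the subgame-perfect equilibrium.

146.06

Round 3 (the licensee proposes): rejection yields 0 for the licensor; the licensee offers 0 and keeps 200.
Round 2 (the licensor proposes): the licensee can get 200 next round, worth 0.71 × 200 = 142 now, so the licensor offers 142, keeping 58.
Round 1 (the licensee proposes): the licensor can get 58 next round, worth 0.93 × 58 = 53.94 now. The licensee offers 53.94 and keeps 200 − 53.94 = 146.06.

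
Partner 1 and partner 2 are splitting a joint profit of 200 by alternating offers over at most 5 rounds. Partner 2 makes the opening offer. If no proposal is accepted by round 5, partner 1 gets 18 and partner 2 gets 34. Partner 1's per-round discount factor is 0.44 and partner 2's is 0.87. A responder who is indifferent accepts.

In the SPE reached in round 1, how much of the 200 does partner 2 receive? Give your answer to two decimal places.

Solve by backward induction from round 5.
Round 5 (partner 2 proposes): partner 1 gets 18 if talks fail, so partner 2 offers 18 and keeps 182.
Round 4 (partner 1 proposes): partner 2 can get 182 next round, worth 0.87 × 182 = 158.34 now; partner 1 offers that and keeps 41.66.
Round 3 (partner 2 proposes): partner 1 can get 41.66 next round, worth 0.44 × 41.66 = 18.3304 now, so partner 2 offers 18.3304, keeping 181.6696.
Round 2 (partner 1 proposes): partner 2 can get 181.6696 next round, worth 0.87 × 181.6696 = 158.052552 now; partner 1 offers that and keeps 41.947448.
Round 1 (partner 2 proposes): partner 1 can get 41.947448 next round, worth 0.44 × 41.947448 = 18.45687712 now, so partner 2 offers 18.45687712, keeping 181.54312288.

181.54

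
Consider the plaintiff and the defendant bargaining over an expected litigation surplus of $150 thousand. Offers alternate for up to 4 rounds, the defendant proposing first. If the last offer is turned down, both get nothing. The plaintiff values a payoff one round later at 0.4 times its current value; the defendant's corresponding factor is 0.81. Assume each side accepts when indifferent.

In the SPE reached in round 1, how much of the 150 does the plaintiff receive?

30.84

Round 4 (the plaintiff proposes): rejection yields 0 for the defendant; the plaintiff offers 0 and keeps 150.
Round 3 (the defendant proposes): the plaintiff can get 150 next round, worth 0.4 × 150 = 60 now. The defendant offers 60 and keeps 150 − 60 = 90.
Round 2 (the plaintiff proposes): the defendant can get 90 next round, worth 0.81 × 90 = 72.9 now, so the plaintiff offers 72.9, keeping 77.1.
Round 1 (the defendant proposes): the plaintiff can get 77.1 next round, worth 0.4 × 77.1 = 30.84 now; the defendant offers that and keeps 119.16.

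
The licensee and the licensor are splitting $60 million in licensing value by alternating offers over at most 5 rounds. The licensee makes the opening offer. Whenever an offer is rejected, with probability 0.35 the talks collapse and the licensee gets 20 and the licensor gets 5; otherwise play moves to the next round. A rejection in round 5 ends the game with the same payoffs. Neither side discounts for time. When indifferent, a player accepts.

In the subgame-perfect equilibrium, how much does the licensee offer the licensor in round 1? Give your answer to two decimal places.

16.33

Round 5 (the licensee proposes): the licensor gets 5 if talks fail, so the licensee offers 5 and keeps 55.
Round 4 (the licensor proposes): rejecting gives the licensee an expected 0.65 × 55 + 0.35 × 20 = 42.75, so the licensor offers 42.75, keeping 17.25.
Round 3 (the licensee proposes): rejecting gives the licensor an expected 0.65 × 17.25 + 0.35 × 5 = 12.9625; the licensee offers that and keeps 47.0375.
Round 2 (the licensor proposes): rejecting gives the licensee an expected 0.65 × 47.0375 + 0.35 × 20 = 37.574375. The licensor offers 37.574375 and keeps 60 − 37.574375 = 22.425625.
Round 1 (the licensee proposes): rejecting gives the licensor an expected 0.65 × 22.425625 + 0.35 × 5 = 16.32665625. The licensee offers 16.32665625 and keeps 60 − 16.32665625 = 43.67334375.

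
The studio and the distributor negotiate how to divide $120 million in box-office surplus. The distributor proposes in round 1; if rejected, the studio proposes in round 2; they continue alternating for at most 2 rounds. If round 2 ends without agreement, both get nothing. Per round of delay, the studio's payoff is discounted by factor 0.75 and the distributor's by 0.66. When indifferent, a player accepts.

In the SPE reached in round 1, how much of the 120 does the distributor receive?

30

Solve by backward induction from round 2.
Round 2 (the studio proposes): the distributor will accept anything ≥ 0, so the studio offers 0 and keeps 120.
Round 1 (the distributor proposes): the studio can get 120 next round, worth 0.75 × 120 = 90 now; the distributor offers that and keeps 30.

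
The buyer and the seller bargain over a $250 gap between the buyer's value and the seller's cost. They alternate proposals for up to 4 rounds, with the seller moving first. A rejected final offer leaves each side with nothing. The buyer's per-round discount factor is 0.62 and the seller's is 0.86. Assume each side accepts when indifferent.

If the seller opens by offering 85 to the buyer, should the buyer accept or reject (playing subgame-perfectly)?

Round 4 (the buyer proposes): the seller will accept anything ≥ 0, so the buyer offers 0 and keeps 250.
Round 3 (the seller proposes): the buyer can get 250 next round, worth 0.62 × 250 = 155 now; the seller offers that and keeps 95.
Round 2 (the buyer proposes): the seller can get 95 next round, worth 0.86 × 95 = 81.7 now. The buyer offers 81.7 and keeps 250 − 81.7 = 168.3.
So by rejecting in round 1, the buyer gets 168.3 next round, worth 0.62 × 168.3 = 104.346 now.
Offer 85 < 104.346, so the buyer rejects.

Reject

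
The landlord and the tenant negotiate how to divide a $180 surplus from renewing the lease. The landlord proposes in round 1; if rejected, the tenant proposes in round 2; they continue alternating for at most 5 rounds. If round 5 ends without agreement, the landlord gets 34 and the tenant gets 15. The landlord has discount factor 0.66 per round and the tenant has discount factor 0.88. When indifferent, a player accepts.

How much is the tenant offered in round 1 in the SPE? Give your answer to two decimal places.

90.20

Solve by backward induction from round 5.
Round 5 (the landlord proposes): the tenant gets 15 if talks fail, so the landlord offers 15 and keeps 165.
Round 4 (the tenant proposes): the landlord can get 165 next round, worth 0.66 × 165 = 108.9 now. The tenant offers 108.9 and keeps 180 − 108.9 = 71.1.
Round 3 (the landlord proposes): the tenant can get 71.1 next round, worth 0.88 × 71.1 = 62.568 now. The landlord offers 62.568 and keeps 180 − 62.568 = 117.432.
Round 2 (the tenant proposes): the landlord can get 117.432 next round, worth 0.66 × 117.432 = 77.50512 now; the tenant offers that and keeps 102.49488.
Round 1 (the landlord proposes): the tenant can get 102.49488 next round, worth 0.88 × 102.49488 = 90.1954944 now. The landlord offers 90.1954944 and keeps 180 − 90.1954944 = 89.8045056.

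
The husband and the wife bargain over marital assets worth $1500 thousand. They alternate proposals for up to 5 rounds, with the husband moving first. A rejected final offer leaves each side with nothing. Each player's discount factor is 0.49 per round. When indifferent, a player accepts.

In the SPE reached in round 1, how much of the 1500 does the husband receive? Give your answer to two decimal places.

1035.15

Round 5 (the husband proposes): the wife will accept anything ≥ 0, so the husband offers 0 and keeps 1500.
Round 4 (the wife proposes): the husband can get 1500 next round, worth 0.49 × 1500 = 735 now, so the wife offers 735, keeping 765.
Round 3 (the husband proposes): the wife can get 765 next round, worth 0.49 × 765 = 374.85 now. The husband offers 374.85 and keeps 1500 − 374.85 = 1125.15.
Round 2 (the wife proposes): the husband can get 1125.15 next round, worth 0.49 × 1125.15 = 551.3235 now, so the wife offers 551.3235, keeping 948.6765.
Round 1 (the husband proposes): the wife can get 948.6765 next round, worth 0.49 × 948.6765 = 464.851485 now, so the husband offers 464.851485, keeping 1035.148515.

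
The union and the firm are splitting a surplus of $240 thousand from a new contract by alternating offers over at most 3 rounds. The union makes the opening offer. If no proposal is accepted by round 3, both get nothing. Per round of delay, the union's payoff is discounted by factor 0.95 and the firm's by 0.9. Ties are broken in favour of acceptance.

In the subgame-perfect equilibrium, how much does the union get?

Round 3 (the union proposes): the firm will accept anything ≥ 0, so the union offers 0 and keeps 240.
Round 2 (the firm proposes): the union can get 240 next round, worth 0.95 × 240 = 228 now. The firm offers 228 and keeps 240 − 228 = 12.
Round 1 (the union proposes): the firm can get 12 next round, worth 0.9 × 12 = 10.8 now. The union offers 10.8 and keeps 240 − 10.8 = 229.2.

229.2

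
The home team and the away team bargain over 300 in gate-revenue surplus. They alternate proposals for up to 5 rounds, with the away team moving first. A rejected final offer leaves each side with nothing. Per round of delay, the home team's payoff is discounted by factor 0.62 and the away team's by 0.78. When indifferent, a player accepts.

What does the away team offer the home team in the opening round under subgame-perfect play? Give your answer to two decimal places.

60.71

Round 5 (the away team proposes): rejection yields 0 for the home team; the away team offers 0 and keeps 300.
Round 4 (the home team proposes): the away team can get 300 next round, worth 0.78 × 300 = 234 now. The home team offers 234 and keeps 300 − 234 = 66.
Round 3 (the away team proposes): the home team can get 66 next round, worth 0.62 × 66 = 40.92 now, so the away team offers 40.92, keeping 259.08.
Round 2 (the home team proposes): the away team can get 259.08 next round, worth 0.78 × 259.08 = 202.0824 now, so the home team offers 202.0824, keeping 97.9176.
Round 1 (the away team proposes): the home team can get 97.9176 next round, worth 0.62 × 97.9176 = 60.708912 now; the away team offers that and keeps 239.291088.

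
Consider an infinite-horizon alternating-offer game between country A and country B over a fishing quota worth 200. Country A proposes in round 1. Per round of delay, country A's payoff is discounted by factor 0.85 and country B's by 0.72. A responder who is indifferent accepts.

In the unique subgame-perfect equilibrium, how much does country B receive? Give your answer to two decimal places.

In a stationary SPE each proposer offers the other exactly their discounted continuation value.
If country A keeps x when proposing and country B keeps y when proposing, then x = 200 − 0.72y and y = 200 − 0.85x.
Solving: x = 200(1 − 0.72) / (1 − 0.85·0.72) = 56 / 0.388 ≈ 144.3299.
Country B gets 200 − 144.3299 ≈ 55.6701.

55.67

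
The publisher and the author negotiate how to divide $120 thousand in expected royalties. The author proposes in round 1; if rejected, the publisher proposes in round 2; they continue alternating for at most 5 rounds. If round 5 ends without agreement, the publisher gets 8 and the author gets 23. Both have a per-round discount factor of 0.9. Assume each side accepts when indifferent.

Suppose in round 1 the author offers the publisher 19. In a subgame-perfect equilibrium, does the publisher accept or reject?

Reject

Work out the publisher's continuation value if the offer is rejected.
Round 5 (the author proposes): the publisher gets 8 if talks fail, so the author offers 8 and keeps 112.
Round 4 (the publisher proposes): the author can get 112 next round, worth 0.9 × 112 = 100.8 now. The publisher offers 100.8 and keeps 120 − 100.8 = 19.2.
Round 3 (the author proposes): the publisher can get 19.2 next round, worth 0.9 × 19.2 = 17.28 now. The author offers 17.28 and keeps 120 − 17.28 = 102.72.
Round 2 (the publisher proposes): the author can get 102.72 next round, worth 0.9 × 102.72 = 92.448 now; the publisher offers that and keeps 27.552.
So by rejecting in round 1, the publisher gets 27.552 next round, worth 0.9 × 27.552 = 24.7968 now.
Offer 19 < 24.7968, so the publisher rejects.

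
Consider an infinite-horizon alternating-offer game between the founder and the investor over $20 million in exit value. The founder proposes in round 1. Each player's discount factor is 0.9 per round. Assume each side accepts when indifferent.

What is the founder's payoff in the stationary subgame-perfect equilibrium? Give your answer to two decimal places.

10.53

In a stationary SPE each proposer offers the other exactly their discounted continuation value.
If the founder keeps x when proposing and the investor keeps y when proposing, then x = 20 − 0.9y and y = 20 − 0.9x.
Solving: x = 20(1 − 0.9) / (1 − 0.9·0.9) = 2 / 0.19 ≈ 10.5263.
The investor gets 20 − 10.5263 ≈ 9.4737.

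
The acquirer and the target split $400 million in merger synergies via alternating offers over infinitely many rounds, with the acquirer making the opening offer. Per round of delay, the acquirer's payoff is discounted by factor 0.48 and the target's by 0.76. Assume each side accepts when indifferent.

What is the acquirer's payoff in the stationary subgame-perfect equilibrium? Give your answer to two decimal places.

151.13

When the acquirer proposes, the target accepts any offer worth at least 0.76 times what the target would get by proposing next round; and vice versa.
This gives x = 400 − 0.76y and y = 400 − 0.48x, where x and y are each side's share when it proposes.
Hence (1 − 0.76·0.48)x = 400(1 − 0.76), i.e. 0.6352·x = 96.
x ≈ 151.1335; the target's share is 400 − x ≈ 248.8665.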